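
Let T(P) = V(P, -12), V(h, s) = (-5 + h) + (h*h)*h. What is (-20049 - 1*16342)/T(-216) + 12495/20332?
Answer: 7450792631/12053188732 ≈ 0.61816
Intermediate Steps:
V(h, s) = -5 + h + h³ (V(h, s) = (-5 + h) + h²*h = (-5 + h) + h³ = -5 + h + h³)
T(P) = -5 + P + P³
(-20049 - 1*16342)/T(-216) + 12495/20332 = (-20049 - 1*16342)/(-5 - 216 + (-216)³) + 12495/20332 = (-20049 - 16342)/(-5 - 216 - 10077696) + 12495*(1/20332) = -36391/(-10077917) + 735/1196 = -36391*(-1/10077917) + 735/1196 = 36391/10077917 + 735/1196 = 7450792631/12053188732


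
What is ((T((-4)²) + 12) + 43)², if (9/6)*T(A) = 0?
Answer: 3025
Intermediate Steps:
T(A) = 0 (T(A) = (⅔)*0 = 0)
((T((-4)²) + 12) + 43)² = ((0 + 12) + 43)² = (12 + 43)² = 55² = 3025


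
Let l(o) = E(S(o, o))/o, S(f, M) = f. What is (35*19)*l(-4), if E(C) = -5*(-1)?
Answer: -3325/4 ≈ -831.25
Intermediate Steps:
E(C) = 5
l(o) = 5/o
(35*19)*l(-4) = (35*19)*(5/(-4)) = 665*(5*(-1/4)) = 665*(-5/4) = -3325/4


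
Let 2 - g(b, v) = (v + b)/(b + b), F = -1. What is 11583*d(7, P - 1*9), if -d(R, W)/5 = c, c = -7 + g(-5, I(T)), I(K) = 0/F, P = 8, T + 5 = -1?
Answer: 637065/2 ≈ 3.1853e+5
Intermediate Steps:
T = -6 (T = -5 - 1 = -6)
I(K) = 0 (I(K) = 0/(-1) = 0*(-1) = 0)
g(b, v) = 2 - (b + v)/(2*b) (g(b, v) = 2 - (v + b)/(b + b) = 2 - (b + v)/(2*b))
c = -11/2 (c = -7 + (1/2)*(-1*0 + 3*(-5))/(-5) = -7 + (1/2)*(-1/5)*(0 - 15) = -7 + (1/2)*(-1/5)*(-15) = -7 + 3/2 = -11/2 ≈ -5.5000)
d(R, W) = 55/2 (d(R, W) = -5*(-11/2) = 55/2)
11583*d(7, P - 1*9) = 11583*(55/2) = 637065/2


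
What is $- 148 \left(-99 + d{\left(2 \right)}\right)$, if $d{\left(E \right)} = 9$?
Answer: $13320$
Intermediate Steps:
$- 148 \left(-99 + d{\left(2 \right)}\right) = - 148 \left(-99 + 9\right) = \left(-148\right) \left(-90\right) = 13320$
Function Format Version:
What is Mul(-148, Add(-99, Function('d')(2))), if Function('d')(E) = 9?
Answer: 13320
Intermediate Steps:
Mul(-148, Add(-99, Function('d')(2))) = Mul(-148, Add(-99, 9)) = Mul(-148, -90) = 13320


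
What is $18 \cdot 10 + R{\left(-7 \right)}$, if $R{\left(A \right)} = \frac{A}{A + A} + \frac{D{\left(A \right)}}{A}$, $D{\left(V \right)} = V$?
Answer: $\frac{363}{2} \approx 181.5$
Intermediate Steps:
$R{\left(A \right)} = \frac{3}{2}$ ($R{\left(A \right)} = \frac{A}{A + A} + \frac{A}{A} = \frac{A}{2 A} + 1 = A \frac{1}{2 A} + 1 = \frac{1}{2} + 1 = \frac{3}{2}$)
$18 \cdot 10 + R{\left(-7 \right)} = 18 \cdot 10 + \frac{3}{2} = 180 + \frac{3}{2} = \frac{363}{2}$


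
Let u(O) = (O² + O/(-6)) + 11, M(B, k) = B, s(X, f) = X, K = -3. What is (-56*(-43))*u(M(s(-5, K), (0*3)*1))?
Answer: 266084/3 ≈ 88695.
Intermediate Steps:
u(O) = 11 + O² - O/6 (u(O) = (O² - O/6) + 11 = 11 + O² - O/6)
(-56*(-43))*u(M(s(-5, K), (0*3)*1)) = (-56*(-43))*(11 + (-5)² - ⅙*(-5)) = 2408*(11 + 25 + ⅚) = 2408*(221/6) = 266084/3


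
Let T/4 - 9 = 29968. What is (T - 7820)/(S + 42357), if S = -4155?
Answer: 56044/19101 ≈ 2.9341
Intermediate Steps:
T = 119908 (T = 36 + 4*29968 = 36 + 119872 = 119908)
(T - 7820)/(S + 42357) = (119908 - 7820)/(-4155 + 42357) = 112088/38202 = 112088*(1/38202) = 56044/19101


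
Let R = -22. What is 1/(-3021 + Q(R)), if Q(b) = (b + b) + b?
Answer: -1/3087 ≈ -0.00032394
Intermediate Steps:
Q(b) = 3*b (Q(b) = 2*b + b = 3*b)
1/(-3021 + Q(R)) = 1/(-3021 + 3*(-22)) = 1/(-3021 - 66) = 1/(-3087) = -1/3087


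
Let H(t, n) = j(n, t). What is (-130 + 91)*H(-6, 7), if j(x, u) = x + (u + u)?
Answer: 195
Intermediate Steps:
j(x, u) = x + 2*u
H(t, n) = n + 2*t
(-130 + 91)*H(-6, 7) = (-130 + 91)*(7 + 2*(-6)) = -39*(7 - 12) = -39*(-5) = 195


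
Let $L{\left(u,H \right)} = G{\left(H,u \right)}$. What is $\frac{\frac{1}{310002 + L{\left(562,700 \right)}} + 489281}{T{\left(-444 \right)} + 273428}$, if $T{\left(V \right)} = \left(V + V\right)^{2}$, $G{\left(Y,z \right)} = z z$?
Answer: $\frac{306214556727}{664630928312} \approx 0.46073$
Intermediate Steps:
$G{\left(Y,z \right)} = z^{2}$
$L{\left(u,H \right)} = u^{2}$
$T{\left(V \right)} = 4 V^{2}$ ($T{\left(V \right)} = \left(2 V\right)^{2} = 4 V^{2}$)
$\frac{\frac{1}{310002 + L{\left(562,700 \right)}} + 489281}{T{\left(-444 \right)} + 273428} = \frac{\frac{1}{310002 + 562^{2}} + 489281}{4 \left(-444\right)^{2} + 273428} = \frac{\frac{1}{310002 + 315844} + 489281}{4 \cdot 197136 + 273428} = \frac{\frac{1}{625846} + 489281}{788544 + 273428} = \frac{\frac{1}{625846} + 489281}{1061972} = \frac{306214556727}{625846} \cdot \frac{1}{1061972} = \frac{306214556727}{664630928312}$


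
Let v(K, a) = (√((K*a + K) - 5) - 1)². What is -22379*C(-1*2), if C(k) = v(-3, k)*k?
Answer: 44758*(1 - I*√2)² ≈ -44758.0 - 1.2659e+5*I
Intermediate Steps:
v(K, a) = (-1 + √(-5 + K + K*a))² (v(K, a) = (√((K + K*a) - 5) - 1)² = (√(-5 + K + K*a) - 1)² = (-1 + √(-5 + K + K*a))²)
C(k) = k*(-1 + √(-8 - 3*k))² (C(k) = (-1 + √(-5 - 3 - 3*k))²*k = (-1 + √(-8 - 3*k))²*k = k*(-1 + √(-8 - 3*k))²)
-22379*C(-1*2) = -22379*(-1*2)*(-1 + √(-8 - (-3)*2))² = -(-44758)*(-1 + √(-8 - 3*(-2)))² = -(-44758)*(-1 + √(-8 + 6))² = -(-44758)*(-1 + √(-2))² = -(-44758)*(-1 + I*√2)² = 44758*(-1 + I*√2)²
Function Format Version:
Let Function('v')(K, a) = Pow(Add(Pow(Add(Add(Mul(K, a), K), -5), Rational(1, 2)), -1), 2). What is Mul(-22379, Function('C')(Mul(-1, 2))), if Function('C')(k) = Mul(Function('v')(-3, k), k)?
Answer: Mul(44758, Pow(Add(1, Mul(-1, I, Pow(2, Rational(1, 2)))), 2)) ≈ Add(-44758., Mul(-1.2659e+5, I))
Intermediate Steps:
Function('v')(K, a) = Pow(Add(-1, Pow(Add(-5, K, Mul(K, a)), Rational(1, 2))), 2) (Function('v')(K, a) = Pow(Add(Pow(Add(Add(K, Mul(K, a)), -5), Rational(1, 2)), -1), 2) = Pow(Add(Pow(Add(-5, K, Mul(K, a)), Rational(1, 2)), -1), 2) = Pow(Add(-1, Pow(Add(-5, K, Mul(K, a)), Rational(1, 2))), 2))
Function('C')(k) = Mul(k, Pow(Add(-1, Pow(Add(-8, Mul(-3, k)), Rational(1, 2))), 2)) (Function('C')(k) = Mul(Pow(Add(-1, Pow(Add(-5, -3, Mul(-3, k)), Rational(1, 2))), 2), k) = Mul(Pow(Add(-1, Pow(Add(-8, Mul(-3, k)), Rational(1, 2))), 2), k) = Mul(k, Pow(Add(-1, Pow(Add(-8, Mul(-3, k)), Rational(1, 2))), 2)))
Mul(-22379, Function('C')(Mul(-1, 2))) = Mul(-22379, Mul(Mul(-1, 2), Pow(Add(-1, Pow(Add(-8, Mul(-3, Mul(-1, 2))), Rational(1, 2))), 2))) = Mul(-22379, Mul(-2, Pow(Add(-1, Pow(Add(-8, Mul(-3, -2)), Rational(1, 2))), 2))) = Mul(-22379, Mul(-2, Pow(Add(-1, Pow(Add(-8, 6), Rational(1, 2))), 2))) = Mul(-22379, Mul(-2, Pow(Add(-1, Pow(-2, Rational(1, 2))), 2))) = Mul(-22379, Mul(-2, Pow(Add(-1, Mul(I, Pow(2, Rational(1, 2)))), 2))) = Mul(44758, Pow(Add(-1, Mul(I, Pow(2, Rational(1, 2)))), 2))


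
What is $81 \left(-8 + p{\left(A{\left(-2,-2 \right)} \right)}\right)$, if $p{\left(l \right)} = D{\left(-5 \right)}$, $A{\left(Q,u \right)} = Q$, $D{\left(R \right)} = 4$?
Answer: $-324$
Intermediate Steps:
$p{\left(l \right)} = 4$
$81 \left(-8 + p{\left(A{\left(-2,-2 \right)} \right)}\right) = 81 \left(-8 + 4\right) = 81 \left(-4\right) = -324$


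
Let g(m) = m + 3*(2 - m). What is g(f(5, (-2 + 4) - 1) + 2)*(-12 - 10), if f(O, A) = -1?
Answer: -88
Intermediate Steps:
g(m) = 6 - 2*m (g(m) = m + (6 - 3*m) = 6 - 2*m)
g(f(5, (-2 + 4) - 1) + 2)*(-12 - 10) = (6 - 2*(-1 + 2))*(-12 - 10) = (6 - 2*1)*(-22) = (6 - 2)*(-22) = 4*(-22) = -88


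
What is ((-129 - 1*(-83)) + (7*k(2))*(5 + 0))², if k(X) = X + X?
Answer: 8836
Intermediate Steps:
k(X) = 2*X
((-129 - 1*(-83)) + (7*k(2))*(5 + 0))² = ((-129 - 1*(-83)) + (7*(2*2))*(5 + 0))² = ((-129 + 83) + (7*4)*5)² = (-46 + 28*5)² = (-46 + 140)² = 94² = 8836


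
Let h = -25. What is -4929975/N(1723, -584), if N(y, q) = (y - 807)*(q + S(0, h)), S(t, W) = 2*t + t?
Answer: 4929975/534944 ≈ 9.2159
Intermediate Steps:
S(t, W) = 3*t
N(y, q) = q*(-807 + y) (N(y, q) = (y - 807)*(q + 3*0) = (-807 + y)*(q + 0) = (-807 + y)*q = q*(-807 + y))
-4929975/N(1723, -584) = -4929975*(-1/(584*(-807 + 1723))) = -4929975/((-584*916)) = -4929975/(-534944) = -4929975*(-1/534944) = 4929975/534944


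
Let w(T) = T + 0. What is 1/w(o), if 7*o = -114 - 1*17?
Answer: -7/131 ≈ -0.053435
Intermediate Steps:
o = -131/7 (o = (-114 - 1*17)/7 = (-114 - 17)/7 = (⅐)*(-131) = -131/7 ≈ -18.714)
w(T) = T
1/w(o) = 1/(-131/7) = -7/131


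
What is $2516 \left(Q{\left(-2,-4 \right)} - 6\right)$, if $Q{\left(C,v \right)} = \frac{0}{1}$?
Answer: $-15096$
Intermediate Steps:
$Q{\left(C,v \right)} = 0$ ($Q{\left(C,v \right)} = 0 \cdot 1 = 0$)
$2516 \left(Q{\left(-2,-4 \right)} - 6\right) = 2516 \left(0 - 6\right) = 2516 \left(-6\right) = -15096$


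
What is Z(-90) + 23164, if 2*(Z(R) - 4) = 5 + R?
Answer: 46251/2 ≈ 23126.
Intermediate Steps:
Z(R) = 13/2 + R/2 (Z(R) = 4 + (5 + R)/2 = 4 + (5/2 + R/2) = 13/2 + R/2)
Z(-90) + 23164 = (13/2 + (½)*(-90)) + 23164 = (13/2 - 45) + 23164 = -77/2 + 23164 = 46251/2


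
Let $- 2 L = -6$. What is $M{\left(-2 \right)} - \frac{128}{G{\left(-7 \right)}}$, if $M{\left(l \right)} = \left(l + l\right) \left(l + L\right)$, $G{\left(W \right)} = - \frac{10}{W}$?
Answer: $- \frac{468}{5} \approx -93.6$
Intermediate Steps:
$L = 3$ ($L = \left(- \frac{1}{2}\right) \left(-6\right) = 3$)
$M{\left(l \right)} = 2 l \left(3 + l\right)$ ($M{\left(l \right)} = \left(l + l\right) \left(l + 3\right) = 2 l \left(3 + l\right)$)
$M{\left(-2 \right)} - \frac{128}{G{\left(-7 \right)}} = 2 \left(-2\right) \left(3 - 2\right) - \frac{128}{\left(-10\right) \frac{1}{-7}} = 2 \left(-2\right) 1 - \frac{128}{\left(-10\right) \left(- \frac{1}{7}\right)} = -4 - \frac{128}{\frac{10}{7}} = -4 - \frac{448}{5} = - \frac{468}{5}$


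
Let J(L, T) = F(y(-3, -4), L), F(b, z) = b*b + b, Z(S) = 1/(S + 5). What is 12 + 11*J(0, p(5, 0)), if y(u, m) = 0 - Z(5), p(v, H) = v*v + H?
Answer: 1101/100 ≈ 11.010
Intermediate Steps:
Z(S) = 1/(5 + S)
p(v, H) = H + v**2 (p(v, H) = v**2 + H = H + v**2)
y(u, m) = -1/10 (y(u, m) = 0 - 1/(5 + 5) = 0 - 1/10 = -1/10)
F(b, z) = b + b**2 (F(b, z) = b**2 + b = b + b**2)
J(L, T) = -9/100 (J(L, T) = -(1 - 1/10)/10 = -1/10*9/10 = -9/100)
12 + 11*J(0, p(5, 0)) = 12 + 11*(-9/100) = 12 - 99/100 = 1101/100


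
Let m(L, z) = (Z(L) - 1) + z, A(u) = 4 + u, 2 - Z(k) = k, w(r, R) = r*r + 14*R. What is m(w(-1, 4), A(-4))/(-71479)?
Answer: 56/71479 ≈ 0.00078345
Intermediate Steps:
w(r, R) = r**2 + 14*R
Z(k) = 2 - k
m(L, z) = 1 + z - L (m(L, z) = ((2 - L) - 1) + z = (1 - L) + z = 1 + z - L)
m(w(-1, 4), A(-4))/(-71479) = (1 + (4 - 4) - ((-1)**2 + 14*4))/(-71479) = (1 + 0 - (1 + 56))*(-1/71479) = (1 + 0 - 1*57)*(-1/71479) = (1 + 0 - 57)*(-1/71479) = -56*(-1/71479) = 56/71479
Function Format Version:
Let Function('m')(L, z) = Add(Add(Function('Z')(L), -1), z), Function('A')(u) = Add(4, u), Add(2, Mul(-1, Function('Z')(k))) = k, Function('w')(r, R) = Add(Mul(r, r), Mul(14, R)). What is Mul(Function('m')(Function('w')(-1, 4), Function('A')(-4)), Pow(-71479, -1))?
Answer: Rational(56, 71479) ≈ 0.00078345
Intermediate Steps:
Function('w')(r, R) = Add(Pow(r, 2), Mul(14, R))
Function('Z')(k) = Add(2, Mul(-1, k))
Function('m')(L, z) = Add(1, z, Mul(-1, L)) (Function('m')(L, z) = Add(Add(Add(2, Mul(-1, L)), -1), z) = Add(Add(1, Mul(-1, L)), z) = Add(1, z, Mul(-1, L)))
Mul(Function('m')(Function('w')(-1, 4), Function('A')(-4)), Pow(-71479, -1)) = Mul(Add(1, Add(4, -4), Mul(-1, Add(Pow(-1, 2), Mul(14, 4)))), Pow(-71479, -1)) = Mul(Add(1, 0, Mul(-1, Add(1, 56))), Rational(-1, 71479)) = Mul(Add(1, 0, Mul(-1, 57)), Rational(-1, 71479)) = Mul(Add(1, 0, -57), Rational(-1, 71479)) = Mul(-56, Rational(-1, 71479)) = Rational(56, 71479)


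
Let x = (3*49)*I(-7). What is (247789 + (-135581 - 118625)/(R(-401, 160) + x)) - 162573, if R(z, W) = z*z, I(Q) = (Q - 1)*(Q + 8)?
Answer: 13602349794/159625 ≈ 85214.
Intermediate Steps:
I(Q) = (-1 + Q)*(8 + Q)
x = -1176 (x = (3*49)*(-8 + (-7)² + 7*(-7)) = 147*(-8 + 49 - 49) = 147*(-8) = -1176)
R(z, W) = z²
(247789 + (-135581 - 118625)/(R(-401, 160) + x)) - 162573 = (247789 + (-135581 - 118625)/((-401)² - 1176)) - 162573 = (247789 - 254206/(160801 - 1176)) - 162573 = (247789 - 254206/159625) - 162573 = 39553064919/159625 - 162573 = 13602349794/159625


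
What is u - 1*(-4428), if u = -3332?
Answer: 1096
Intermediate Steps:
u - 1*(-4428) = -3332 - 1*(-4428) = -3332 + 4428 = 1096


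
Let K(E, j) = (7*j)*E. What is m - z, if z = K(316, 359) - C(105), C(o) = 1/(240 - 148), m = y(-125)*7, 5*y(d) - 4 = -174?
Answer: -73079831/92 ≈ -7.9435e+5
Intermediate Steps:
K(E, j) = 7*E*j
y(d) = -34 (y(d) = 4/5 + (1/5)*(-174) = 4/5 - 174/5 = -34)
m = -238 (m = -34*7 = -238)
C(o) = 1/92
z = 73057935/92 (z = 7*316*359 - 1*1/92 = 794108 - 1/92 = 73057935/92 ≈ 7.9411e+5)
m - z = -238 - 1*73057935/92 = -238 - 73057935/92 = -73079831/92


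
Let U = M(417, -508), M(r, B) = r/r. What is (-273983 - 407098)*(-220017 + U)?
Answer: 149848717296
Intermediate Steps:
M(r, B) = 1
U = 1
(-273983 - 407098)*(-220017 + U) = (-273983 - 407098)*(-220017 + 1) = -681081*(-220016) = 149848717296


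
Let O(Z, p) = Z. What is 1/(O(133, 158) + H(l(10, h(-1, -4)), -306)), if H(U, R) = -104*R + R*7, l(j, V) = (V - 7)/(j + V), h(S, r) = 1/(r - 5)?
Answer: 1/29815 ≈ 3.3540e-5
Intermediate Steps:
h(S, r) = 1/(-5 + r)
l(j, V) = (-7 + V)/(V + j)
H(U, R) = -97*R (H(U, R) = -104*R + 7*R = -97*R)
1/(O(133, 158) + H(l(10, h(-1, -4)), -306)) = 1/(133 - 97*(-306)) = 1/(133 + 29682) = 1/29815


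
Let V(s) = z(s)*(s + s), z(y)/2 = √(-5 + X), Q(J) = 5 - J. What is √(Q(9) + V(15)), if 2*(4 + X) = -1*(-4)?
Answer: 2*√(-1 + 15*I*√7) ≈ 8.7976 + 9.0221*I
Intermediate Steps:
X = -2 (X = -4 + (-1*(-4))/2 = -4 + (½)*4 = -4 + 2 = -2)
z(y) = 2*I*√7 (z(y) = 2*√(-5 - 2) = 2*√(-7) = 2*(I*√7) = 2*I*√7)
V(s) = 4*I*s*√7 (V(s) = (2*I*√7)*(s + s) = (2*I*√7)*(2*s) = 4*I*s*√7)
√(Q(9) + V(15)) = √((5 - 1*9) + 4*I*15*√7) = √((5 - 9) + 60*I*√7) = √(-4 + 60*I*√7)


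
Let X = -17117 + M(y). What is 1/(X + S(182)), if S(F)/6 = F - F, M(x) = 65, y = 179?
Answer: -1/17052 ≈ -5.8644e-5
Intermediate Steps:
X = -17052 (X = -17117 + 65 = -17052)
S(F) = 0 (S(F) = 6*(F - F) = 6*0 = 0)
1/(X + S(182)) = 1/(-17052 + 0) = 1/(-17052) = -1/17052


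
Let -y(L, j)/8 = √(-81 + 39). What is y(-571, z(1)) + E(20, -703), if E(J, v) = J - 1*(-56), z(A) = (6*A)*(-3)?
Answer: 76 - 8*I*√42 ≈ 76.0 - 51.846*I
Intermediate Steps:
z(A) = -18*A
y(L, j) = -8*I*√42 (y(L, j) = -8*√(-81 + 39) = -8*I*√42)
E(J, v) = 56 + J (E(J, v) = J + 56 = 56 + J)
y(-571, z(1)) + E(20, -703) = -8*I*√42 + (56 + 20) = -8*I*√42 + 76 = 76 - 8*I*√42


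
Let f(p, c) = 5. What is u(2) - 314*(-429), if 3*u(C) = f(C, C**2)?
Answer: 404123/3 ≈ 1.3471e+5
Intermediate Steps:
u(C) = 5/3 (u(C) = (1/3)*5 = 5/3)
u(2) - 314*(-429) = 5/3 - 314*(-429) = 5/3 + 134706 = 404123/3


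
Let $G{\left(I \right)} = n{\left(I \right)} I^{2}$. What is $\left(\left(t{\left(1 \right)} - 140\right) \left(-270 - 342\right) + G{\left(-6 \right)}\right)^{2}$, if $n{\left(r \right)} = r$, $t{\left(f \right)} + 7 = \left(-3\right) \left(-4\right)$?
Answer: $6790419216$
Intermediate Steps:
$t{\left(f \right)} = 5$ ($t{\left(f \right)} = -7 - -12 = -7 + 12 = 5$)
$G{\left(I \right)} = I^{3}$ ($G{\left(I \right)} = I I^{2} = I^{3}$)
$\left(\left(t{\left(1 \right)} - 140\right) \left(-270 - 342\right) + G{\left(-6 \right)}\right)^{2} = \left(\left(5 - 140\right) \left(-270 - 342\right) + \left(-6\right)^{3}\right)^{2} = \left(\left(-135\right) \left(-612\right) - 216\right)^{2} = \left(82620 - 216\right)^{2} = 82404^{2} = 6790419216$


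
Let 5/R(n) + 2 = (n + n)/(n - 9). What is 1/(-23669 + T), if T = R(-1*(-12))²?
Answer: -36/852059 ≈ -4.2251e-5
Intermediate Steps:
R(n) = 5/(-2 + 2*n/(-9 + n)) (R(n) = 5/(-2 + (n + n)/(n - 9)) = 5/(-2 + (2*n)/(-9 + n)) = 5/(-2 + 2*n/(-9 + n)))
T = 25/36 (T = (-5/2 + 5*(-1*(-12))/18)² = (-5/2 + (5/18)*12)² = (-5/2 + 10/3)² = (⅚)² = 25/36 ≈ 0.69444)
1/(-23669 + T) = 1/(-23669 + 25/36) = 1/(-852059/36) = -36/852059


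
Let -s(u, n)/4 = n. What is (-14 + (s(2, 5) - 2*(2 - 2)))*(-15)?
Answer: 510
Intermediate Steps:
s(u, n) = -4*n
(-14 + (s(2, 5) - 2*(2 - 2)))*(-15) = (-14 + (-4*5 - 2*(2 - 2)))*(-15) = (-14 + (-20 - 2*0))*(-15) = (-14 + (-20 + 0))*(-15) = (-14 - 20)*(-15) = -34*(-15) = 510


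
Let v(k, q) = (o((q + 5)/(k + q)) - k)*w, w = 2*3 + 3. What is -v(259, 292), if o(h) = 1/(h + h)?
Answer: 153295/66 ≈ 2322.7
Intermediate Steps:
o(h) = 1/(2*h)
w = 9 (w = 6 + 3 = 9)
v(k, q) = -9*k + 9*(k + q)/(2*(5 + q)) (v(k, q) = (1/(2*(((q + 5)/(k + q)))) - k)*9 = (1/(2*(((5 + q)/(k + q)))) - k)*9 = (((k + q)/(5 + q))/2 - k)*9 = ((k + q)/(2*(5 + q)) - k)*9 = (-k + (k + q)/(2*(5 + q)))*9 = -9*k + 9*(k + q)/(2*(5 + q)))
-v(259, 292) = -9*(292 - 9*259 - 2*259*292)/(2*(5 + 292)) = -9*(292 - 2331 - 151256)/(2*297) = -9*(-153295)/(2*297) = -1*(-153295/66) = 153295/66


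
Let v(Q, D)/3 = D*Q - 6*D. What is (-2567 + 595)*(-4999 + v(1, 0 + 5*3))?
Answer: 10301728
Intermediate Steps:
v(Q, D) = -18*D + 3*D*Q (v(Q, D) = 3*(D*Q - 6*D) = 3*(-6*D + D*Q) = -18*D + 3*D*Q)
(-2567 + 595)*(-4999 + v(1, 0 + 5*3)) = (-2567 + 595)*(-4999 + 3*(0 + 5*3)*(-6 + 1)) = -1972*(-4999 + 3*(0 + 15)*(-5)) = -1972*(-4999 + 3*15*(-5)) = -1972*(-4999 - 225) = -1972*(-5224) = 10301728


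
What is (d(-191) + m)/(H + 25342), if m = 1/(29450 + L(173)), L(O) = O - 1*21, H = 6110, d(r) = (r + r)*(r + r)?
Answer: 4319642249/931042104 ≈ 4.6396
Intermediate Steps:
d(r) = 4*r**2 (d(r) = (2*r)*(2*r) = 4*r**2)
L(O) = -21 + O (L(O) = O - 21 = -21 + O)
m = 1/29602 (m = 1/(29450 + (-21 + 173)) = 1/(29450 + 152) = 1/29602 ≈ 3.3782e-5)
(d(-191) + m)/(H + 25342) = (4*(-191)**2 + 1/29602)/(6110 + 25342) = (4*36481 + 1/29602)/31452 = (145924 + 1/29602)*(1/31452) = (4319642249/29602)*(1/31452) = 4319642249/931042104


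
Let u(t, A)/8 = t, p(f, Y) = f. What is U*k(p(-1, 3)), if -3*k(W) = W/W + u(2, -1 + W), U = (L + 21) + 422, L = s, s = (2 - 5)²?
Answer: -7684/3 ≈ -2561.3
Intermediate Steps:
s = 9 (s = (-3)² = 9)
u(t, A) = 8*t
L = 9
U = 452 (U = (9 + 21) + 422 = 30 + 422 = 452)
k(W) = -17/3 (k(W) = -(W/W + 8*2)/3 = -(1 + 16)/3 = -⅓*17 = -17/3)
U*k(p(-1, 3)) = 452*(-17/3) = -7684/3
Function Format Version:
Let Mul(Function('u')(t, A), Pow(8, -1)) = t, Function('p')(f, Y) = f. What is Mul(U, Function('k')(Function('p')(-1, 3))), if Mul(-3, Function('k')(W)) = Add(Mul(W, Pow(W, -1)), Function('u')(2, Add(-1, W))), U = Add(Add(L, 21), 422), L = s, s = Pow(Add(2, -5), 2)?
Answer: Rational(-7684, 3) ≈ -2561.3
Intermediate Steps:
s = 9 (s = Pow(-3, 2) = 9)
Function('u')(t, A) = Mul(8, t)
L = 9
U = 452 (U = Add(Add(9, 21), 422) = Add(30, 422) = 452)
Function('k')(W) = Rational(-17, 3) (Function('k')(W) = Mul(Rational(-1, 3), Add(Mul(W, Pow(W, -1)), Mul(8, 2))) = Mul(Rational(-1, 3), Add(1, 16)) = Mul(Rational(-1, 3), 17) = Rational(-17, 3))
Mul(U, Function('k')(Function('p')(-1, 3))) = Mul(452, Rational(-17, 3)) = Rational(-7684, 3)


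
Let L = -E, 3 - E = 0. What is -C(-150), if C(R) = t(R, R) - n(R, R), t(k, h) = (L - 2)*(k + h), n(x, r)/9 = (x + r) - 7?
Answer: -4263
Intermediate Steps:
E = 3 (E = 3 - 1*0 = 3 + 0 = 3)
L = -3 (L = -1*3 = -3)
n(x, r) = -63 + 9*r + 9*x (n(x, r) = 9*((x + r) - 7) = 9*((r + x) - 7) = 9*(-7 + r + x) = -63 + 9*r + 9*x)
t(k, h) = -5*h - 5*k (t(k, h) = (-3 - 2)*(k + h) = -5*(h + k) = -5*h - 5*k)
C(R) = 63 - 28*R (C(R) = (-5*R - 5*R) - (-63 + 9*R + 9*R) = -10*R - (-63 + 18*R) = -10*R + (63 - 18*R) = 63 - 28*R)
-C(-150) = -(63 - 28*(-150)) = -(63 + 4200) = -1*4263 = -4263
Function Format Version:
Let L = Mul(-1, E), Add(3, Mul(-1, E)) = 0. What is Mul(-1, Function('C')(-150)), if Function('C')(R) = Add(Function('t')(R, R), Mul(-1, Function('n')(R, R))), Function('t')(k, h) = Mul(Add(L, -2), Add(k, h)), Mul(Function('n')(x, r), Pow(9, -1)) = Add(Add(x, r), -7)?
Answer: -4263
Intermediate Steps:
E = 3 (E = Add(3, Mul(-1, 0)) = Add(3, 0) = 3)
L = -3 (L = Mul(-1, 3) = -3)
Function('n')(x, r) = Add(-63, Mul(9, r), Mul(9, x)) (Function('n')(x, r) = Mul(9, Add(Add(x, r), -7)) = Mul(9, Add(Add(r, x), -7)) = Mul(9, Add(-7, r, x)) = Add(-63, Mul(9, r), Mul(9, x)))
Function('t')(k, h) = Add(Mul(-5, h), Mul(-5, k)) (Function('t')(k, h) = Mul(Add(-3, -2), Add(k, h)) = Mul(-5, Add(h, k)) = Add(Mul(-5, h), Mul(-5, k)))
Function('C')(R) = Add(63, Mul(-28, R)) (Function('C')(R) = Add(Add(Mul(-5, R), Mul(-5, R)), Mul(-1, Add(-63, Mul(9, R), Mul(9, R)))) = Add(Mul(-10, R), Mul(-1, Add(-63, Mul(18, R)))) = Add(Mul(-10, R), Add(63, Mul(-18, R))) = Add(63, Mul(-28, R)))
Mul(-1, Function('C')(-150)) = Mul(-1, Add(63, Mul(-28, -150))) = Mul(-1, Add(63, 4200)) = Mul(-1, 4263) = -4263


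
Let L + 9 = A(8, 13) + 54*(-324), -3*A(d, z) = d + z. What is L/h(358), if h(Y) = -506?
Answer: 796/23 ≈ 34.609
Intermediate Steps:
A(d, z) = -d/3 - z/3 (A(d, z) = -(d + z)/3 = -d/3 - z/3)
L = -17512 (L = -9 + ((-1/3*8 - 1/3*13) + 54*(-324)) = -9 + ((-8/3 - 13/3) - 17496) = -9 + (-7 - 17496) = -9 - 17503 = -17512)
L/h(358) = -17512/(-506) = -17512*(-1/506) = 796/23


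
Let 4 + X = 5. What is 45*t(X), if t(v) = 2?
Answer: 90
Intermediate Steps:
X = 1 (X = -4 + 5 = 1)
45*t(X) = 45*2 = 90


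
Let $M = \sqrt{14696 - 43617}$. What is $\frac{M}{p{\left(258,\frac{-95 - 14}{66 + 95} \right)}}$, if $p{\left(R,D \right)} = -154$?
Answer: $- \frac{i \sqrt{28921}}{154} \approx - 1.1043 i$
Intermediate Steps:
$M = i \sqrt{28921}$ ($M = \sqrt{-28921} = i \sqrt{28921} \approx 170.06 i$)
$\frac{M}{p{\left(258,\frac{-95 - 14}{66 + 95} \right)}} = \frac{i \sqrt{28921}}{-154} = i \sqrt{28921} \left(- \frac{1}{154}\right) = - \frac{i \sqrt{28921}}{154}$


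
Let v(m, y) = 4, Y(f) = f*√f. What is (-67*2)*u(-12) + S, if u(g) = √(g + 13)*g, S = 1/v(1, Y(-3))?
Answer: 6433/4 ≈ 1608.3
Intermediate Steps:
Y(f) = f^(3/2)
S = ¼ (S = 1/4 = ¼ ≈ 0.25000)
u(g) = g*√(13 + g) (u(g) = √(13 + g)*g = g*√(13 + g))
(-67*2)*u(-12) + S = (-67*2)*(-12*√(13 - 12)) + ¼ = -(-1608)*√1 + ¼ = -(-1608) + ¼ = -134*(-12) + ¼ = 1608 + ¼ = 6433/4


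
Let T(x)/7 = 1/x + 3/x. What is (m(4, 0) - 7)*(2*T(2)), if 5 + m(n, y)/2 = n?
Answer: -252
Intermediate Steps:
m(n, y) = -10 + 2*n
T(x) = 28/x (T(x) = 7*(1/x + 3/x) = 7*(4/x) = 28/x)
(m(4, 0) - 7)*(2*T(2)) = ((-10 + 2*4) - 7)*(2*(28/2)) = ((-10 + 8) - 7)*(2*(28*(½))) = (-2 - 7)*(2*14) = -9*28 = -252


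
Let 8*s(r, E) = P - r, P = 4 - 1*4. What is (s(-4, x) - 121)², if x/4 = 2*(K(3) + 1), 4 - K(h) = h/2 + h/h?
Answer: 58081/4 ≈ 14520.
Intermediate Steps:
P = 0 (P = 4 - 4 = 0)
K(h) = 3 - h/2 (K(h) = 4 - (h/2 + h/h) = 4 - (h*(½) + 1) = 4 - (h/2 + 1) = 4 - (1 + h/2) = 4 + (-1 - h/2) = 3 - h/2)
x = 20 (x = 4*(2*((3 - ½*3) + 1)) = 4*(2*((3 - 3/2) + 1)) = 4*(2*(3/2 + 1)) = 4*(2*(5/2)) = 4*5 = 20)
s(r, E) = -r/8 (s(r, E) = (0 - r)/8 = (-r)/8 = -r/8)
(s(-4, x) - 121)² = (-⅛*(-4) - 121)² = (½ - 121)² = (-241/2)² = 58081/4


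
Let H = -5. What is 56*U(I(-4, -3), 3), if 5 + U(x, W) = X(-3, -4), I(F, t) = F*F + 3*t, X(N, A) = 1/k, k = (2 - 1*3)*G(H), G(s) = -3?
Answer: -784/3 ≈ -261.33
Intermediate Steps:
k = 3 (k = (2 - 1*3)*(-3) = (2 - 3)*(-3) = -1*(-3) = 3)
X(N, A) = 1/3
I(F, t) = F**2 + 3*t
U(x, W) = -14/3 (U(x, W) = -5 + 1/3 = -14/3)
56*U(I(-4, -3), 3) = 56*(-14/3) = -784/3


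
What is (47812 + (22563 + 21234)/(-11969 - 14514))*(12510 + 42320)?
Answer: 69423629507170/26483 ≈ 2.6214e+9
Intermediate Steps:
(47812 + (22563 + 21234)/(-11969 - 14514))*(12510 + 42320) = (47812 + 43797/(-26483))*54830 = (47812 + 43797*(-1/26483))*54830 = (47812 - 43797/26483)*54830 = (1266161399/26483)*54830 = 69423629507170/26483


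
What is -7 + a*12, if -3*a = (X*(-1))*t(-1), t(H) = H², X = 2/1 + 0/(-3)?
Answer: 1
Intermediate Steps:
X = 2 (X = 2*1 + 0*(-⅓) = 2 + 0 = 2)
a = ⅔ (a = -2*(-1)*(-1)²/3 = -(-2)/3 = -⅓*(-2) = ⅔ ≈ 0.66667)
-7 + a*12 = -7 + (⅔)*12 = -7 + 8 = 1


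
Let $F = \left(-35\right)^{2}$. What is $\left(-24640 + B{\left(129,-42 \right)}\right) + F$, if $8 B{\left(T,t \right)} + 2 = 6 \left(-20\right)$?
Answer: $- \frac{93721}{4} \approx -23430.0$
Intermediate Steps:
$B{\left(T,t \right)} = - \frac{61}{4}$ ($B{\left(T,t \right)} = - \frac{1}{4} + \frac{6 \left(-20\right)}{8} = - \frac{1}{4} + \frac{1}{8} \left(-120\right) = - \frac{1}{4} - 15 = - \frac{61}{4}$)
$F = 1225$
$\left(-24640 + B{\left(129,-42 \right)}\right) + F = \left(-24640 - \frac{61}{4}\right) + 1225 = - \frac{98621}{4} + 1225 = - \frac{93721}{4}$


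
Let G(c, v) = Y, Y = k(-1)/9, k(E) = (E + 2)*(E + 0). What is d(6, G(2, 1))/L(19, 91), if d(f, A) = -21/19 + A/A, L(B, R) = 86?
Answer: -1/817 ≈ -0.0012240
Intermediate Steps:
k(E) = E*(2 + E) (k(E) = (2 + E)*E = E*(2 + E))
Y = -⅑ (Y = -(2 - 1)/9 = -1*1*(⅑) = -1*⅑ = -⅑ ≈ -0.11111)
G(c, v) = -⅑
d(f, A) = -2/19 (d(f, A) = -21*1/19 + 1 = -21/19 + 1 = -2/19)
d(6, G(2, 1))/L(19, 91) = -2/19/86 = -2/19*1/86 = -1/817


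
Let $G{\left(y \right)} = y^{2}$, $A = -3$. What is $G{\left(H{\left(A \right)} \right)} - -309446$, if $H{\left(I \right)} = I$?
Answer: $309455$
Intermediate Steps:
$G{\left(H{\left(A \right)} \right)} - -309446 = \left(-3\right)^{2} - -309446 = 9 + 309446 = 309455$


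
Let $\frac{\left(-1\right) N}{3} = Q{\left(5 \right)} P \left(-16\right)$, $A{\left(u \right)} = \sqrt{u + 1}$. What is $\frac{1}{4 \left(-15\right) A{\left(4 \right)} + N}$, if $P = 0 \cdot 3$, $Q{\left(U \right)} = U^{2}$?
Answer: $- \frac{\sqrt{5}}{300} \approx -0.0074536$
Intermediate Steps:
$P = 0$
$A{\left(u \right)} = \sqrt{1 + u}$
$N = 0$ ($N = - 3 \cdot 5^{2} \cdot 0 \left(-16\right) = - 3 \cdot 25 \cdot 0 \left(-16\right) = - 3 \cdot 0 \left(-16\right) = \left(-3\right) 0 = 0$)
$\frac{1}{4 \left(-15\right) A{\left(4 \right)} + N} = \frac{1}{4 \left(-15\right) \sqrt{1 + 4} + 0} = \frac{1}{- 60 \sqrt{5} + 0} = \frac{1}{\left(-60\right) \sqrt{5}} = - \frac{\sqrt{5}}{300}$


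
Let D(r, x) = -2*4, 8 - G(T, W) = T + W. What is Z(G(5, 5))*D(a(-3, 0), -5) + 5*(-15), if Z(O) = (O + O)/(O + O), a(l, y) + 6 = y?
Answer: -83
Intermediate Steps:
G(T, W) = 8 - T - W (G(T, W) = 8 - (T + W) = 8 + (-T - W) = 8 - T - W)
a(l, y) = -6 + y
Z(O) = 1 (Z(O) = (2*O)/((2*O)) = (2*O)*(1/(2*O)) = 1)
D(r, x) = -8
Z(G(5, 5))*D(a(-3, 0), -5) + 5*(-15) = 1*(-8) + 5*(-15) = -8 - 75 = -83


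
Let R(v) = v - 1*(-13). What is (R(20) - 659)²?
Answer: 391876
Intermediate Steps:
R(v) = 13 + v (R(v) = v + 13 = 13 + v)
(R(20) - 659)² = ((13 + 20) - 659)² = (33 - 659)² = (-626)² = 391876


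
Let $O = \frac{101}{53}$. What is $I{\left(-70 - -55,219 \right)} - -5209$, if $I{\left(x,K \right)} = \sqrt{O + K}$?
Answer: $5209 + \frac{2 \sqrt{155131}}{53} \approx 5223.9$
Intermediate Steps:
$O = \frac{101}{53}$ ($O = 101 \cdot \frac{1}{53} = \frac{101}{53} \approx 1.9057$)
$I{\left(x,K \right)} = \sqrt{\frac{101}{53} + K}$
$I{\left(-70 - -55,219 \right)} - -5209 = \frac{\sqrt{5353 + 2809 \cdot 219}}{53} - -5209 = \frac{\sqrt{5353 + 615171}}{53} + 5209 = \frac{\sqrt{620524}}{53} + 5209 = \frac{2 \sqrt{155131}}{53} + 5209 = 5209 + \frac{2 \sqrt{155131}}{53}$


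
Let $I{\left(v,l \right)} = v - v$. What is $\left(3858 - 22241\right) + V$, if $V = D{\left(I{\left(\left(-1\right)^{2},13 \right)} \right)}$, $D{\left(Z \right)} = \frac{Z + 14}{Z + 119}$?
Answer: $- \frac{312509}{17} \approx -18383.0$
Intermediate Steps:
$I{\left(v,l \right)} = 0$
$D{\left(Z \right)} = \frac{14 + Z}{119 + Z}$
$V = \frac{2}{17}$ ($V = \frac{14 + 0}{119 + 0} = \frac{1}{119} \cdot 14 = \frac{2}{17} \approx 0.11765$)
$\left(3858 - 22241\right) + V = \left(3858 - 22241\right) + \frac{2}{17} = -18383 + \frac{2}{17} = - \frac{312509}{17}$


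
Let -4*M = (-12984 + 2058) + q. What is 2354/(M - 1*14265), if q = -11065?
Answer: -9416/35069 ≈ -0.26850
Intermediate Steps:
M = 21991/4 (M = -((-12984 + 2058) - 11065)/4 = -(-10926 - 11065)/4 = -¼*(-21991) = 21991/4 ≈ 5497.8)
2354/(M - 1*14265) = 2354/(21991/4 - 1*14265) = 2354/(21991/4 - 14265) = 2354/(-35069/4) = 2354*(-4/35069) = -9416/35069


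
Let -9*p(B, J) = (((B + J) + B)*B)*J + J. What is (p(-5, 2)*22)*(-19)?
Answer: 34276/9 ≈ 3808.4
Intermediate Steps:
p(B, J) = -J/9 - B*J*(J + 2*B)/9 (p(B, J) = -((((B + J) + B)*B)*J + J)/9 = -(((J + 2*B)*B)*J + J)/9 = -((B*(J + 2*B))*J + J)/9 = -(B*J*(J + 2*B) + J)/9 = -(J + B*J*(J + 2*B))/9 = -J/9 - B*J*(J + 2*B)/9)
(p(-5, 2)*22)*(-19) = (-⅑*2*(1 + 2*(-5)² - 5*2)*22)*(-19) = (-⅑*2*(1 + 2*25 - 10)*22)*(-19) = (-⅑*2*(1 + 50 - 10)*22)*(-19) = (-⅑*2*41*22)*(-19) = -82/9*22*(-19) = -1804/9*(-19) = 34276/9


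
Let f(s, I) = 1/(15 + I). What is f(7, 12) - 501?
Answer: -13526/27 ≈ -500.96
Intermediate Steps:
f(7, 12) - 501 = 1/(15 + 12) - 501 = 1/27 - 501 = -13526/27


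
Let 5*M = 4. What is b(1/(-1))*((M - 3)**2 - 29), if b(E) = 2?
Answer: -1208/25 ≈ -48.320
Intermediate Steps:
M = 4/5 (M = (1/5)*4 = 4/5 ≈ 0.80000)
b(1/(-1))*((M - 3)**2 - 29) = 2*((4/5 - 3)**2 - 29) = 2*((-11/5)**2 - 29) = 2*(121/25 - 29) = 2*(-604/25) = -1208/25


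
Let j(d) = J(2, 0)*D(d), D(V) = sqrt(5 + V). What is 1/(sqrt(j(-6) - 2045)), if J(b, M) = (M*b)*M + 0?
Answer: -I*sqrt(2045)/2045 ≈ -0.022113*I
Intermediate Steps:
J(b, M) = b*M**2 (J(b, M) = b*M**2 + 0 = b*M**2)
j(d) = 0 (j(d) = (2*0**2)*sqrt(5 + d) = (2*0)*sqrt(5 + d) = 0*sqrt(5 + d) = 0)
1/(sqrt(j(-6) - 2045)) = 1/(sqrt(0 - 2045)) = 1/(sqrt(-2045)) = 1/(I*sqrt(2045)) = -I*sqrt(2045)/2045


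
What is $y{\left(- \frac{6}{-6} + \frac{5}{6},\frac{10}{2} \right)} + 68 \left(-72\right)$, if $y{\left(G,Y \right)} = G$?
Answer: $- \frac{29365}{6} \approx -4894.2$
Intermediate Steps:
$y{\left(- \frac{6}{-6} + \frac{5}{6},\frac{10}{2} \right)} + 68 \left(-72\right) = \left(- \frac{6}{-6} + \frac{5}{6}\right) + 68 \left(-72\right) = \left(\left(-6\right) \left(- \frac{1}{6}\right) + 5 \cdot \frac{1}{6}\right) - 4896 = \left(1 + \frac{5}{6}\right) - 4896 = \frac{11}{6} - 4896 = - \frac{29365}{6}$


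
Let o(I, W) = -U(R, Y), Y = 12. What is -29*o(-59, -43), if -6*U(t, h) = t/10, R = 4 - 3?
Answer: -29/60 ≈ -0.48333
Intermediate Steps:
R = 1
U(t, h) = -t/60 (U(t, h) = -t/(6*10) = -t/60)
o(I, W) = 1/60 (o(I, W) = -(-1)/60 = -1*(-1/60) = 1/60)
-29*o(-59, -43) = -29*1/60 = -29/60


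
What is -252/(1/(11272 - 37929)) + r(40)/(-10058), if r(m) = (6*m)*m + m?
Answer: 33782624536/5029 ≈ 6.7176e+6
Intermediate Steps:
r(m) = m + 6*m² (r(m) = 6*m² + m = m + 6*m²)
-252/(1/(11272 - 37929)) + r(40)/(-10058) = -252/(1/(11272 - 37929)) + (40*(1 + 6*40))/(-10058) = -252/(1/(-26657)) + (40*(1 + 240))*(-1/10058) = -252/(-1/26657) + (40*241)*(-1/10058) = -252*(-26657) + 9640*(-1/10058) = 6717564 - 4820/5029 = 33782624536/5029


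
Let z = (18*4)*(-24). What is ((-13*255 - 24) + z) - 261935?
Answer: -267002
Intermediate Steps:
z = -1728 (z = 72*(-24) = -1728)
((-13*255 - 24) + z) - 261935 = ((-13*255 - 24) - 1728) - 261935 = ((-3315 - 24) - 1728) - 261935 = (-3339 - 1728) - 261935 = -5067 - 261935 = -267002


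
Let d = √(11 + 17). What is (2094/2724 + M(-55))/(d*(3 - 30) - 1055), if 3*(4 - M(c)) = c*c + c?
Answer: 471896225/496046302 - 12076965*√7/248023151 ≈ 0.82249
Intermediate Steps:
d = 2*√7 (d = √28 = 2*√7 ≈ 5.2915)
M(c) = 4 - c/3 - c²/3 (M(c) = 4 - (c*c + c)/3 = 4 - (c² + c)/3 = 4 - (c + c²)/3 = 4 + (-c/3 - c²/3) = 4 - c/3 - c²/3)
(2094/2724 + M(-55))/(d*(3 - 30) - 1055) = (2094/2724 + (4 - ⅓*(-55) - ⅓*(-55)²))/((2*√7)*(3 - 30) - 1055) = (2094*(1/2724) + (4 + 55/3 - ⅓*3025))/((2*√7)*(-27) - 1055) = (349/454 + (4 + 55/3 - 3025/3))/(-54*√7 - 1055) = (349/454 - 986)/(-1055 - 54*√7) = -447295/(454*(-1055 - 54*√7))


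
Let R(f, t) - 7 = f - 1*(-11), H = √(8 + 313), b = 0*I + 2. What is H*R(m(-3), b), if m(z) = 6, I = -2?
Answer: 24*√321 ≈ 430.00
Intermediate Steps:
b = 2 (b = 0*(-2) + 2 = 0 + 2 = 2)
H = √321 ≈ 17.916
R(f, t) = 18 + f (R(f, t) = 7 + (f - 1*(-11)) = 7 + (f + 11) = 7 + (11 + f) = 18 + f)
H*R(m(-3), b) = √321*(18 + 6) = √321*24 = 24*√321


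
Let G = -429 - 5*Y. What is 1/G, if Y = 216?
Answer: -1/1509 ≈ -0.00066269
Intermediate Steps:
G = -1509 (G = -429 - 5*216 = -429 - 1080 = -1509)
1/G = 1/(-1509) = -1/1509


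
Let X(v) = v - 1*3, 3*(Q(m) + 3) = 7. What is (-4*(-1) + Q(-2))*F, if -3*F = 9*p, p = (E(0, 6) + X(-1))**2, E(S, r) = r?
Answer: -40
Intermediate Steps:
Q(m) = -2/3 (Q(m) = -3 + (1/3)*7 = -3 + 7/3 = -2/3)
X(v) = -3 + v (X(v) = v - 3 = -3 + v)
p = 4 (p = (6 + (-3 - 1))**2 = (6 - 4)**2 = 2**2 = 4)
F = -12 (F = -3*4 = -1/3*36 = -12)
(-4*(-1) + Q(-2))*F = (-4*(-1) - 2/3)*(-12) = (4 - 2/3)*(-12) = (10/3)*(-12) = -40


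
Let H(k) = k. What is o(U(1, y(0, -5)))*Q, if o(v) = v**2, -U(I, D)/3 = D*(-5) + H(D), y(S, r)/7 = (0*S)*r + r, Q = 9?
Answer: 1587600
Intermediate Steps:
y(S, r) = 7*r (y(S, r) = 7*((0*S)*r + r) = 7*(0*r + r) = 7*(0 + r) = 7*r)
U(I, D) = 12*D (U(I, D) = -3*(D*(-5) + D) = -3*(-5*D + D) = -(-12)*D = 12*D)
o(U(1, y(0, -5)))*Q = (12*(7*(-5)))**2*9 = (12*(-35))**2*9 = (-420)**2*9 = 176400*9 = 1587600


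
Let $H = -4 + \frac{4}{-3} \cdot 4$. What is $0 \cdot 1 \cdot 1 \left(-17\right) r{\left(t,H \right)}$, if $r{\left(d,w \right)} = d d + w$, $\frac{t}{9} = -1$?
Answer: $0$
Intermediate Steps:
$H = - \frac{28}{3}$ ($H = -4 + 4 \left(- \frac{1}{3}\right) 4 = -4 - \frac{16}{3} = - \frac{28}{3} \approx -9.3333$)
$t = -9$ ($t = 9 \left(-1\right) = -9$)
$r{\left(d,w \right)} = w + d^{2}$ ($r{\left(d,w \right)} = d^{2} + w = w + d^{2}$)
$0 \cdot 1 \cdot 1 \left(-17\right) r{\left(t,H \right)} = 0 \cdot 1 \cdot 1 \left(-17\right) \left(- \frac{28}{3} + \left(-9\right)^{2}\right) = 0 \cdot 1 \left(-17\right) \left(- \frac{28}{3} + 81\right) = 0 \left(-17\right) \frac{215}{3} = 0 \cdot \frac{215}{3} = 0$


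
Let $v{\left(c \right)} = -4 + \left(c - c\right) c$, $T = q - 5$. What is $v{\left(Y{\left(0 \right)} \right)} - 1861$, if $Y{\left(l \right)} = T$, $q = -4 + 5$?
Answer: $-1865$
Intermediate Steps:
$q = 1$
$T = -4$ ($T = 1 - 5 = -4$)
$Y{\left(l \right)} = -4$
$v{\left(c \right)} = -4$ ($v{\left(c \right)} = -4 + 0 c = -4 + 0 = -4$)
$v{\left(Y{\left(0 \right)} \right)} - 1861 = -4 - 1861 = -1865$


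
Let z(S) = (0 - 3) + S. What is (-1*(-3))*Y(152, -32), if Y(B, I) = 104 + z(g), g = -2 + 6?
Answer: 315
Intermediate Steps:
g = 4
z(S) = -3 + S
Y(B, I) = 105 (Y(B, I) = 104 + (-3 + 4) = 104 + 1 = 105)
(-1*(-3))*Y(152, -32) = -1*(-3)*105 = 3*105 = 315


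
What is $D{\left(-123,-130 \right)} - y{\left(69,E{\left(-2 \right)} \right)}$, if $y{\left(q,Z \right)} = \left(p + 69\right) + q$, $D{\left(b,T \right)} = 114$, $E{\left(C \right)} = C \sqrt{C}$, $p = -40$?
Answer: $16$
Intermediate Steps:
$E{\left(C \right)} = C^{\frac{3}{2}}$
$y{\left(q,Z \right)} = 29 + q$ ($y{\left(q,Z \right)} = \left(-40 + 69\right) + q = 29 + q$)
$D{\left(-123,-130 \right)} - y{\left(69,E{\left(-2 \right)} \right)} = 114 - \left(29 + 69\right) = 114 - 98 = 16$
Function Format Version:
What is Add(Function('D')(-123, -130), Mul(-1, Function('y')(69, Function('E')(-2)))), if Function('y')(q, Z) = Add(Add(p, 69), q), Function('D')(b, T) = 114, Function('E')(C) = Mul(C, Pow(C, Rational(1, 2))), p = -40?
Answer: 16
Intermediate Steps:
Function('E')(C) = Pow(C, Rational(3, 2))
Function('y')(q, Z) = Add(29, q) (Function('y')(q, Z) = Add(Add(-40, 69), q) = Add(29, q))
Add(Function('D')(-123, -130), Mul(-1, Function('y')(69, Function('E')(-2)))) = Add(114, Mul(-1, Add(29, 69))) = Add(114, Mul(-1, 98)) = Add(114, -98) = 16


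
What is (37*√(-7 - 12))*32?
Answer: 1184*I*√19 ≈ 5160.9*I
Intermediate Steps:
(37*√(-7 - 12))*32 = (37*√(-19))*32 = (37*(I*√19))*32 = (37*I*√19)*32 = 1184*I*√19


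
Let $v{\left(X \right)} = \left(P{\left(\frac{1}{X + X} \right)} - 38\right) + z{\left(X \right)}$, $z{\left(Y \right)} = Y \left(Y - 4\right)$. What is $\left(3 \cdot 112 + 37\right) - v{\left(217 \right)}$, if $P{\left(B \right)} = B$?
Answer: $- \frac{19881541}{434} \approx -45810.0$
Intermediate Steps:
$z{\left(Y \right)} = Y \left(-4 + Y\right)$
$v{\left(X \right)} = -38 + \frac{1}{2 X} + X \left(-4 + X\right)$ ($v{\left(X \right)} = \left(\frac{1}{X + X} - 38\right) + X \left(-4 + X\right) = \left(\frac{1}{2 X} - 38\right) + X \left(-4 + X\right) = \left(-38 + \frac{1}{2 X}\right) + X \left(-4 + X\right) = -38 + \frac{1}{2 X} + X \left(-4 + X\right)$)
$\left(3 \cdot 112 + 37\right) - v{\left(217 \right)} = \left(3 \cdot 112 + 37\right) - \frac{\frac{1}{2} + 217 \left(-38 + 217 \left(-4 + 217\right)\right)}{217} = \left(336 + 37\right) - \frac{\frac{1}{2} + 217 \left(-38 + 217 \cdot 213\right)}{217} = 373 - \frac{\frac{1}{2} + 217 \left(-38 + 46221\right)}{217} = 373 - \frac{\frac{1}{2} + 217 \cdot 46183}{217} = 373 - \frac{\frac{1}{2} + 10021711}{217} = 373 - \frac{1}{217} \cdot \frac{20043423}{2} = 373 - \frac{20043423}{434} = - \frac{19881541}{434}$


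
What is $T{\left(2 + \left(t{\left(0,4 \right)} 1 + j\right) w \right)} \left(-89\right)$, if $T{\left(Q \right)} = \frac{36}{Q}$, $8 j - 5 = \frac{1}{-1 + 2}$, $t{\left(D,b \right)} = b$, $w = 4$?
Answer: $- \frac{1068}{7} \approx -152.57$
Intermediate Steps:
$j = \frac{3}{4}$ ($j = \frac{5}{8} + \frac{1}{8 \left(-1 + 2\right)} = \frac{5}{8} + \frac{1}{8 \cdot 1} = \frac{5}{8} + \frac{1}{8} \cdot 1 = \frac{5}{8} + \frac{1}{8} = \frac{3}{4} \approx 0.75$)
$T{\left(2 + \left(t{\left(0,4 \right)} 1 + j\right) w \right)} \left(-89\right) = \frac{36}{2 + \left(4 \cdot 1 + \frac{3}{4}\right) 4} \left(-89\right) = \frac{36}{2 + \left(4 + \frac{3}{4}\right) 4} \left(-89\right) = \frac{36}{2 + \frac{19}{4} \cdot 4} \left(-89\right) = \frac{36}{2 + 19} \left(-89\right) = \frac{36}{21} \left(-89\right) = 36 \cdot \frac{1}{21} \left(-89\right) = \frac{12}{7} \left(-89\right) = - \frac{1068}{7}$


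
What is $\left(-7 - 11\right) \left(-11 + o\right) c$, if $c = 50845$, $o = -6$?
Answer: $15558570$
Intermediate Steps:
$\left(-7 - 11\right) \left(-11 + o\right) c = \left(-7 - 11\right) \left(-11 - 6\right) 50845 = \left(-18\right) \left(-17\right) 50845 = 306 \cdot 50845 = 15558570$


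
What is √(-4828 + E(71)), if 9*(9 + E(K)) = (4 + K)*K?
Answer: 8*I*√597/3 ≈ 65.156*I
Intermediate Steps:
E(K) = -9 + K*(4 + K)/9 (E(K) = -9 + ((4 + K)*K)/9 = -9 + (K*(4 + K))/9 = -9 + K*(4 + K)/9)
√(-4828 + E(71)) = √(-4828 + (-9 + (⅑)*71² + (4/9)*71)) = √(-4828 + (-9 + (⅑)*5041 + 284/9)) = √(-4828 + (-9 + 5041/9 + 284/9)) = √(-4828 + 1748/3) = √(-12736/3) = 8*I*√597/3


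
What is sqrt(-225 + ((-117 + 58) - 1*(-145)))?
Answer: I*sqrt(139) ≈ 11.79*I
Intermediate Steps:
sqrt(-225 + ((-117 + 58) - 1*(-145))) = sqrt(-225 + (-59 + 145)) = sqrt(-225 + 86) = sqrt(-139) = I*sqrt(139)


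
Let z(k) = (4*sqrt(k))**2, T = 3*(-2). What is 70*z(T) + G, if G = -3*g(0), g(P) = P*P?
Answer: -6720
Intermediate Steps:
g(P) = P**2
T = -6
z(k) = 16*k
G = 0 (G = -3*0**2 = -3*0 = 0)
70*z(T) + G = 70*(16*(-6)) + 0 = 70*(-96) + 0 = -6720 + 0 = -6720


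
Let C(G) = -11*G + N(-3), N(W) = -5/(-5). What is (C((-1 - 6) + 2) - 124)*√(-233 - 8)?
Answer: -68*I*√241 ≈ -1055.6*I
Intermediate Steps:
N(W) = 1 (N(W) = -5*(-⅕) = 1)
C(G) = 1 - 11*G (C(G) = -11*G + 1 = 1 - 11*G)
(C((-1 - 6) + 2) - 124)*√(-233 - 8) = ((1 - 11*((-1 - 6) + 2)) - 124)*√(-233 - 8) = ((1 - 11*(-7 + 2)) - 124)*√(-241) = ((1 - 11*(-5)) - 124)*(I*√241) = ((1 + 55) - 124)*(I*√241) = (56 - 124)*(I*√241) = -68*I*√241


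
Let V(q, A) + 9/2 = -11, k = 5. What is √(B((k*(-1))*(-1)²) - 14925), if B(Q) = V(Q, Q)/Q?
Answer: I*√1492190/10 ≈ 122.16*I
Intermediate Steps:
V(q, A) = -31/2 (V(q, A) = -9/2 - 11 = -31/2)
B(Q) = -31/(2*Q)
√(B((k*(-1))*(-1)²) - 14925) = √(-31/(2*((5*(-1))*(-1)²)) - 14925) = √(-31/(2*((-5*1))) - 14925) = √(-31/2/(-5) - 14925) = √(-31/2*(-⅕) - 14925) = √(31/10 - 14925) = √(-149219/10) = I*√1492190/10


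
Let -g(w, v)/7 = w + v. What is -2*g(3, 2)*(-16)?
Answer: -1120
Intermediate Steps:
g(w, v) = -7*v - 7*w (g(w, v) = -7*(w + v) = -7*(v + w) = -7*v - 7*w)
-2*g(3, 2)*(-16) = -2*(-7*2 - 7*3)*(-16) = -2*(-14 - 21)*(-16) = -2*(-35)*(-16) = 70*(-16) = -1120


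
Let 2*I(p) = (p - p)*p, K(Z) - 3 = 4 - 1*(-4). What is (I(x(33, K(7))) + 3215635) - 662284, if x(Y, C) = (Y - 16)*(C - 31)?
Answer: 2553351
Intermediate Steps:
K(Z) = 11 (K(Z) = 3 + (4 - 1*(-4)) = 3 + (4 + 4) = 3 + 8 = 11)
x(Y, C) = (-31 + C)*(-16 + Y) (x(Y, C) = (-16 + Y)*(-31 + C) = (-31 + C)*(-16 + Y))
I(p) = 0 (I(p) = ((p - p)*p)/2 = (0*p)/2 = (½)*0 = 0)
(I(x(33, K(7))) + 3215635) - 662284 = (0 + 3215635) - 662284 = 3215635 - 662284 = 2553351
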